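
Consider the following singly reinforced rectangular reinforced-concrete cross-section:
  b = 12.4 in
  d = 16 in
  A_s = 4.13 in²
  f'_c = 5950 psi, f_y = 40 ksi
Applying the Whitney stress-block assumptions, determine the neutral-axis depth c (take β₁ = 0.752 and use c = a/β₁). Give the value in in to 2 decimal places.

c ≈ 3.50 in

T = A_s f_y = 4.13 × 40 = 165.2 kips.
a = T/(0.85 f'_c b) = 165.2/(0.85 × 5.95 × 12.4) = 2.6342 in.
With β₁ = 0.752, c = a/β₁ = 2.6342/0.752 = 3.50 in.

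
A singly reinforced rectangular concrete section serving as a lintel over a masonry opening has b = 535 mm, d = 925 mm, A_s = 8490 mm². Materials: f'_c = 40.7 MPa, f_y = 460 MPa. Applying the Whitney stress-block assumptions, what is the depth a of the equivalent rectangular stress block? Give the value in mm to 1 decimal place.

T = A_s f_y = 8490 × 460 = 3905400 N = 3905.4 kN.
Setting C = 0.85 f'_c a b equal to T: a = 3905400/(0.85 × 40.7 × 535) = 211.0 mm.

a ≈ 211.0 mm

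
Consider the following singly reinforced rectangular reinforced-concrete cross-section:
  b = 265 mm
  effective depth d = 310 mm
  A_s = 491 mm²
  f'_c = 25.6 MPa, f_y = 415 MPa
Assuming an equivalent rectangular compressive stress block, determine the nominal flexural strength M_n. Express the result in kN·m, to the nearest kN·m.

M_n ≈ 60 kN·m

T = A_s f_y = 491 × 415 = 203765 N = 203.765 kN.
From C = T: a = T/(0.85 f'_c b) = 203765/(0.85 × 25.6 × 265) = 35.34 mm.
M_n = T(d − a/2) = 203.765 kN × (310 − 17.67) mm = 59.57 kN·m.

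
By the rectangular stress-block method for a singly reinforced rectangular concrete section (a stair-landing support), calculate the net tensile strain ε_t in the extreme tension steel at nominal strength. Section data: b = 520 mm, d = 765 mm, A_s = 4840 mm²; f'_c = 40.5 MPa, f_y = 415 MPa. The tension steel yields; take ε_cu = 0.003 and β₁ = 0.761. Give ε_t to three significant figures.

ε_t ≈ 0.0126

a = A_s f_y/(0.85 f'_c b) = 112.21 mm.
β₁ = 0.761, so c = a/β₁ = 112.21/0.761 = 147.45 mm.
From the linear strain diagram with ε_cu = 0.003: ε_t = 0.003 (d − c)/c = 0.003 × (765 − 147.45)/147.45 = 0.0126.
Since ε_t ≥ 0.005, the section is tension-controlled.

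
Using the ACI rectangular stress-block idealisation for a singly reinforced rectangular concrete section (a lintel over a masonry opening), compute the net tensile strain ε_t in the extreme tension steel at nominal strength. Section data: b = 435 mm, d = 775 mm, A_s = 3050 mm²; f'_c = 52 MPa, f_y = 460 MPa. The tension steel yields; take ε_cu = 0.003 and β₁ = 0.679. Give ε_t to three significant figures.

a = A_s f_y/(0.85 f'_c b) = 72.97 mm.
β₁ = 0.679, so c = a/β₁ = 72.97/0.679 = 107.47 mm.
From the linear strain diagram with ε_cu = 0.003: ε_t = 0.003 (d − c)/c = 0.003 × (775 − 107.47)/107.47 = 0.0186.
Since ε_t ≥ 0.005, the section is tension-controlled.

ε_t ≈ 0.0186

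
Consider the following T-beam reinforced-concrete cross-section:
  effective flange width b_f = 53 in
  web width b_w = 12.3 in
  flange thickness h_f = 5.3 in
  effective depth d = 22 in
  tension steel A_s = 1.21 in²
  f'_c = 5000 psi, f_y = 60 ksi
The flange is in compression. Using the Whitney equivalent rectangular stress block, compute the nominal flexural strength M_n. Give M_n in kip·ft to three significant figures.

Tension: T = A_s f_y = 1.21 × 60 = 72.6 kips.
Try a within the flange: a = T/(0.85 f'_c b_f) = 72.6/(0.85 × 5 × 53) = 0.322 in.
Since a = 0.322 ≤ h_f = 5.3 in, the stress block lies entirely in the flange; analyse as a rectangular beam of width b_f.
M_n = T(d − a/2) = 72.6 × (22 − 0.161) = 1585.5 kip·in.
M_n = 1585.5/12 = 132.13 kip·ft.

M_n ≈ 132 kip·ft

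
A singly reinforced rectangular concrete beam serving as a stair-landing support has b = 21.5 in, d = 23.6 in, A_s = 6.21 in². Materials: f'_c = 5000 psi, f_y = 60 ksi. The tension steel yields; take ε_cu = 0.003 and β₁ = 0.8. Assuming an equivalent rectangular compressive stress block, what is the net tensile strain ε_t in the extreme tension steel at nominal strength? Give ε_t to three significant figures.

a = A_s f_y/(0.85 f'_c b) = 4.078 in.
β₁ = 0.8, so c = a/β₁ = 4.078/0.8 = 5.098 in.
From the linear strain diagram with ε_cu = 0.003: ε_t = 0.003 (d − c)/c = 0.003 × (23.6 − 5.098)/5.098 = 0.0109.
Since ε_t ≥ 0.005, the section is tension-controlled.

ε_t ≈ 0.0109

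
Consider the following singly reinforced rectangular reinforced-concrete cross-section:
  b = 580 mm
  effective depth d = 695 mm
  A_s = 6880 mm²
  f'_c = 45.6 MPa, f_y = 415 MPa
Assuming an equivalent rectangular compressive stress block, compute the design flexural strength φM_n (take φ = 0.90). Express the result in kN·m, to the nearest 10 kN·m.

φM_n ≈ 1620 kN·m

T = A_s f_y = 6880 × 415 = 2855200 N = 2855.2 kN.
From C = T: a = T/(0.85 f'_c b) = 2855200/(0.85 × 45.6 × 580) = 127.01 mm.
M_n = T(d − a/2) = 2855.2 kN × (695 − 63.505) mm = 1803.04 kN·m.
φM_n = 0.90 × 1803.04 = 1622.74 kN·m.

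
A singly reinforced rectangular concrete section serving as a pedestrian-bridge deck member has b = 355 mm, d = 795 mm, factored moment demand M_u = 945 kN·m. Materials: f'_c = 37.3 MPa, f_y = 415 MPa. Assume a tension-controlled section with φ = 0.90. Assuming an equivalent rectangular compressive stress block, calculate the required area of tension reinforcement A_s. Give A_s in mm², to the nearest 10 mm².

A_s ≈ 3460 mm²

M_n = M_u/φ = 945/0.90 = 1050 kN·m.
With M_n = 0.85 f'_c a b (d − a/2), solve the quadratic for a:
a = d − √(d² − 2M_n/(0.85 f'_c b)) = 795 − √(795² − 2 × 1050×10⁶/(0.85 × 37.3 × 355)) = 127.58 mm.
A_s = 0.85 f'_c a b / f_y = 0.85 × 37.3 × 127.58 × 355 / 415 = 3460.1 mm².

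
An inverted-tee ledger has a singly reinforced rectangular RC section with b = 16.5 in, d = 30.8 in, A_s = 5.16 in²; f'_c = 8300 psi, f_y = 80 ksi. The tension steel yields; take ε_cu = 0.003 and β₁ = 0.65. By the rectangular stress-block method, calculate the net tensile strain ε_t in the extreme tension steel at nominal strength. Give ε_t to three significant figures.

a = A_s f_y/(0.85 f'_c b) = 3.546 in.
β₁ = 0.65, so c = a/β₁ = 3.546/0.65 = 5.455 in.
From the linear strain diagram with ε_cu = 0.003: ε_t = 0.003 (d − c)/c = 0.003 × (30.8 − 5.455)/5.455 = 0.0139.
Since ε_t ≥ 0.005, the section is tension-controlled.

ε_t ≈ 0.0139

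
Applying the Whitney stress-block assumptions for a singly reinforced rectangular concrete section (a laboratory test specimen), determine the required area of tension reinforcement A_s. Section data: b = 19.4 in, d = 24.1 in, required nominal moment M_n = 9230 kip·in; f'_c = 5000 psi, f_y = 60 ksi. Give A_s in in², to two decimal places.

From M_n = 0.85 f'_c a b (d − a/2):
a = d − √(d² − 2M_n/(0.85 f'_c b)) = 24.1 − √(24.1² − 2 × 9230/(0.85 × 5 × 19.4)) = 5.208 in.
A_s = 0.85 f'_c a b / f_y = 0.85 × 5 × 5.208 × 19.4 / 60 = 7.157 in².

A_s ≈ 7.16 in²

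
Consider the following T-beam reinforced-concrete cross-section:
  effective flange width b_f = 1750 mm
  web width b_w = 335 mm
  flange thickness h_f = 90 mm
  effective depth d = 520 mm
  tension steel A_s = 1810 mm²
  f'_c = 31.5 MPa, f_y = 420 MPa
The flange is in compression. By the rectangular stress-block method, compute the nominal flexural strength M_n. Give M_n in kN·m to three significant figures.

Tension: T = A_s f_y = 1810 × 420 = 760200 N.
Try a within the flange: a = T/(0.85 f'_c b_f) = 760200/(0.85 × 31.5 × 1750) = 16.22 mm.
Since a = 16.22 ≤ h_f = 90 mm, the stress block lies entirely in the flange; analyse as a rectangular beam of width b_f.
M_n = T(d − a/2) = 760200 × (520 − 8.11) = 389.14 × 10⁶ N·mm.
M_n = 389.14 kN·m.

M_n ≈ 389 kN·m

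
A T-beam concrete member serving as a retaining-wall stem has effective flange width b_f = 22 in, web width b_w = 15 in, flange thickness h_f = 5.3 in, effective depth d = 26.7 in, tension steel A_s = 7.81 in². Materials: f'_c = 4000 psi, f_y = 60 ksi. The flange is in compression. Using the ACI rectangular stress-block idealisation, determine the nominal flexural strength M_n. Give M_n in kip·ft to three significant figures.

Tension: T = A_s f_y = 7.81 × 60 = 468.6 kips.
Try a within the flange: a = T/(0.85 f'_c b_f) = 468.6/(0.85 × 4 × 22) = 6.265 in.
a = 6.265 > h_f = 5.3 in: the block extends into the web. Split into flange-overhang and web parts.
C_f = 0.85 f'_c (b_f − b_w) h_f = 0.85 × 4 × (22 − 15) × 5.3 = 126.1 kips.
Remaining web compression depth: a_w = (T − C_f)/(0.85 f'_c b_w) = (468.6 − 126.1)/(0.85 × 4 × 15) = 6.716 in.
M_n = C_f(d − h_f/2) + (T − C_f)(d − a_w/2) = 126.1 × (26.7 − 2.65) + 342.5 × (26.7 − 3.358) = 3032.7 + 7994.6 = 11027.3 kip·in.
M_n = 11027.3/12 = 918.94 kip·ft.

M_n ≈ 919 kip·ft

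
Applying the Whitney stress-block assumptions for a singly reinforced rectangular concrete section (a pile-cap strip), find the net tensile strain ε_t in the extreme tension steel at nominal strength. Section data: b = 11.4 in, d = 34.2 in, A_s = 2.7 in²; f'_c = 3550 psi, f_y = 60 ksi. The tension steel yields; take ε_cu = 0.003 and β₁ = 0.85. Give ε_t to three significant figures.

a = A_s f_y/(0.85 f'_c b) = 4.709 in.
β₁ = 0.85, so c = a/β₁ = 4.709/0.85 = 5.540 in.
From the linear strain diagram with ε_cu = 0.003: ε_t = 0.003 (d − c)/c = 0.003 × (34.2 − 5.540)/5.540 = 0.0155.
Since ε_t ≥ 0.005, the section is tension-controlled.

ε_t ≈ 0.0155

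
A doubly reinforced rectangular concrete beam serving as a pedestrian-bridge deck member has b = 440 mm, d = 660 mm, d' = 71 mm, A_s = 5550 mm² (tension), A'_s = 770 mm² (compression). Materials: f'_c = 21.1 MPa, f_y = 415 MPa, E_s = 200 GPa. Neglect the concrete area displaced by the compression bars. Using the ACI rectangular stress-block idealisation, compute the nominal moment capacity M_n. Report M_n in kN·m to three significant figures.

Assume both tension and compression steel yield.
Net tension couple steel: A_s − A'_s = 4780 mm².
a = (A_s − A'_s) f_y / (0.85 f'_c b) = 1983700/(0.85 × 21.1 × 440) = 251.37 mm.
c = a/β₁ = 251.37/0.85 = 295.73 mm; ε'_s = 0.003(c − d')/c = 0.0023 ≥ f_y/E_s = 0.0021, so compression steel does yield.
M_n = (A_s − A'_s) f_y (d − a/2) + A'_s f_y (d − d') = [1983700 × (660 − 125.685) + 319550 × (660 − 71)] × 10⁻⁶ = 1059.92 + 188.21 = 1248.13 kN·m.

M_n ≈ 1250 kN·m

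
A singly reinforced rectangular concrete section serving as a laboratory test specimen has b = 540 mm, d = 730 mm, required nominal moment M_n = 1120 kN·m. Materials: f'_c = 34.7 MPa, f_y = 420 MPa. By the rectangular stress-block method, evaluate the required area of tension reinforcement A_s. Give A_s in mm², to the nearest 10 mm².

A_s ≈ 3930 mm²

With M_n = 0.85 f'_c a b (d − a/2), solve the quadratic for a:
a = d − √(d² − 2M_n/(0.85 f'_c b)) = 730 − √(730² − 2 × 1120×10⁶/(0.85 × 34.7 × 540)) = 103.69 mm.
A_s = 0.85 f'_c a b / f_y = 0.85 × 34.7 × 103.69 × 540 / 420 = 3932.1 mm².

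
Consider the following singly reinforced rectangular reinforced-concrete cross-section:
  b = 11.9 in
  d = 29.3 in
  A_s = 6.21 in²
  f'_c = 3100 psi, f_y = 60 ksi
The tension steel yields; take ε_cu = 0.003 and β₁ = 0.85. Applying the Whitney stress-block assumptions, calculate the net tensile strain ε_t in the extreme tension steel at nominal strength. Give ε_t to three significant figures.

ε_t ≈ 0.00329

a = A_s f_y/(0.85 f'_c b) = 11.883 in.
β₁ = 0.85, so c = a/β₁ = 11.883/0.85 = 13.980 in.
From the linear strain diagram with ε_cu = 0.003: ε_t = 0.003 (d − c)/c = 0.003 × (29.3 − 13.980)/13.980 = 0.00329.
ε_t < 0.004 — the section is over-reinforced for flexure under ACI limits.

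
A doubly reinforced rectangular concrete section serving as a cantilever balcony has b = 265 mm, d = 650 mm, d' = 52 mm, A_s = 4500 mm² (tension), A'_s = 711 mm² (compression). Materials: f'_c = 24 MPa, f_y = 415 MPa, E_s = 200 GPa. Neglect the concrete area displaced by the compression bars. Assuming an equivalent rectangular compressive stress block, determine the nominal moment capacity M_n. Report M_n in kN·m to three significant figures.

Assume both tension and compression steel yield.
Net tension couple steel: A_s − A'_s = 3789 mm².
a = (A_s − A'_s) f_y / (0.85 f'_c b) = 1572435/(0.85 × 24 × 265) = 290.87 mm.
c = a/β₁ = 290.87/0.85 = 342.20 mm; ε'_s = 0.003(c − d')/c = 0.0025 ≥ f_y/E_s = 0.0021, so compression steel does yield.
M_n = (A_s − A'_s) f_y (d − a/2) + A'_s f_y (d − d') = [1572435 × (650 − 145.435) + 295065 × (650 − 52)] × 10⁻⁶ = 793.40 + 176.45 = 969.85 kN·m.

M_n ≈ 970 kN·m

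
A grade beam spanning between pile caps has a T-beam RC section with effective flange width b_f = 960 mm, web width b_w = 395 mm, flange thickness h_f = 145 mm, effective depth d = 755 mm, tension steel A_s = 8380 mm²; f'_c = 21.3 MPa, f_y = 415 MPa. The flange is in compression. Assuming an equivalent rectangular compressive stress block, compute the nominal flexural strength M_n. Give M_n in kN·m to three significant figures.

M_n ≈ 2240 kN·m

Tension: T = A_s f_y = 8380 × 415 = 3477700 N.
Try a within the flange: a = T/(0.85 f'_c b_f) = 3477700/(0.85 × 21.3 × 960) = 200.09 mm.
a = 200.09 > h_f = 145 mm: the block extends into the web. Split into flange-overhang and web parts.
C_f = 0.85 f'_c (b_f − b_w) h_f = 0.85 × 21.3 × (960 − 395) × 145 = 1483252 N.
Remaining web compression depth: a_w = (T − C_f)/(0.85 f'_c b_w) = (3477700 − 1483252)/(0.85 × 21.3 × 395) = 278.89 mm.
M_n = C_f(d − h_f/2) + (T − C_f)(d − a_w/2) = 1483252 × (755 − 72.5) + 1994448 × (755 − 139.445) = 1012.32 + 1227.69 = 2240.01 × 10⁶ N·mm.
M_n = 2240.01 kN·m.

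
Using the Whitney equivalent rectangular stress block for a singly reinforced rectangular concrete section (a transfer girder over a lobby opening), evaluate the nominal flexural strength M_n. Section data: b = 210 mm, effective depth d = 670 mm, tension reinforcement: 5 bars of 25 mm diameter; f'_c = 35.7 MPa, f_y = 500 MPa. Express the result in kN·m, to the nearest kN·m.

M_n ≈ 704 kN·m

A_s = 5 × 491 = 2455 mm².
T = A_s f_y = 2455 × 500 = 1227500 N = 1227.5 kN.
From C = T: a = T/(0.85 f'_c b) = 1227500/(0.85 × 35.7 × 210) = 192.63 mm.
M_n = T(d − a/2) = 1227.5 kN × (670 − 96.315) mm = 704.20 kN·m.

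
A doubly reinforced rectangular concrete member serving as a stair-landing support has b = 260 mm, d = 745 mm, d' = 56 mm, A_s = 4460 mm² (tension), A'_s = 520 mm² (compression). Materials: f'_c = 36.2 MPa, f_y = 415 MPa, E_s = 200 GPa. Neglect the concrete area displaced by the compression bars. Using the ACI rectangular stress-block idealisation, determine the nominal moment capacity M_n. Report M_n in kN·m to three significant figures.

M_n ≈ 1200 kN·m

Assume both tension and compression steel yield.
Net tension couple steel: A_s − A'_s = 3940 mm².
a = (A_s − A'_s) f_y / (0.85 f'_c b) = 1635100/(0.85 × 36.2 × 260) = 204.38 mm.
c = a/β₁ = 204.38/0.791 = 258.38 mm; ε'_s = 0.003(c − d')/c = 0.0023 ≥ f_y/E_s = 0.0021, so compression steel does yield.
M_n = (A_s − A'_s) f_y (d − a/2) + A'_s f_y (d − d') = [1635100 × (745 − 102.19) + 215800 × (745 − 56)] × 10⁻⁶ = 1051.06 + 148.69 = 1199.75 kN·m.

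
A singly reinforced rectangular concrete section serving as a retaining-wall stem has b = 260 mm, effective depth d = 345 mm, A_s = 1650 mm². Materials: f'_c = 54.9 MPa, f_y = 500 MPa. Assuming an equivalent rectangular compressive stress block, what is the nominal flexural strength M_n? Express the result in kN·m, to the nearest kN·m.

T = A_s f_y = 1650 × 500 = 825000 N = 825 kN.
From C = T: a = T/(0.85 f'_c b) = 825000/(0.85 × 54.9 × 260) = 68.00 mm.
M_n = T(d − a/2) = 825 kN × (345 − 34) mm = 256.58 kN·m.

M_n ≈ 257 kN·m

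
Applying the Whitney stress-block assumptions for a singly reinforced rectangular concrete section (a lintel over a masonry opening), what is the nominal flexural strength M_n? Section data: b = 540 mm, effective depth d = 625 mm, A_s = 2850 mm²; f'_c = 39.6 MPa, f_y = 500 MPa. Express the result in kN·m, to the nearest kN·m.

T = A_s f_y = 2850 × 500 = 1425000 N = 1425 kN.
From C = T: a = T/(0.85 f'_c b) = 1425000/(0.85 × 39.6 × 540) = 78.40 mm.
M_n = T(d − a/2) = 1425 kN × (625 − 39.2) mm = 834.77 kN·m.

M_n ≈ 835 kN·m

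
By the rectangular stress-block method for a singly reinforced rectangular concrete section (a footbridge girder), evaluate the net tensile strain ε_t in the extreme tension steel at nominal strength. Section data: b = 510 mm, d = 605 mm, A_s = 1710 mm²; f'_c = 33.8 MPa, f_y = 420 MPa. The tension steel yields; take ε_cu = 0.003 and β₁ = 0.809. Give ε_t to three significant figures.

a = A_s f_y/(0.85 f'_c b) = 49.02 mm.
β₁ = 0.809, so c = a/β₁ = 49.02/0.809 = 60.59 mm.
From the linear strain diagram with ε_cu = 0.003: ε_t = 0.003 (d − c)/c = 0.003 × (605 − 60.59)/60.59 = 0.0270.
Since ε_t ≥ 0.005, the section is tension-controlled.

ε_t ≈ 0.0270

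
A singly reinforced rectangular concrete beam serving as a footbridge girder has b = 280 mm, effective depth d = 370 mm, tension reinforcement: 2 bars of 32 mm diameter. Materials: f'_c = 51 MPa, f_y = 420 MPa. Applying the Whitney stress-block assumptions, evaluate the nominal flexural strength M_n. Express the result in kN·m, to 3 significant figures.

M_n ≈ 231 kN·m

A_s = 2 × 804 = 1608 mm².
T = A_s f_y = 1608 × 420 = 675360 N = 675.36 kN.
From C = T: a = T/(0.85 f'_c b) = 675360/(0.85 × 51 × 280) = 55.64 mm.
M_n = T(d − a/2) = 675.36 kN × (370 − 27.82) mm = 231.09 kN·m.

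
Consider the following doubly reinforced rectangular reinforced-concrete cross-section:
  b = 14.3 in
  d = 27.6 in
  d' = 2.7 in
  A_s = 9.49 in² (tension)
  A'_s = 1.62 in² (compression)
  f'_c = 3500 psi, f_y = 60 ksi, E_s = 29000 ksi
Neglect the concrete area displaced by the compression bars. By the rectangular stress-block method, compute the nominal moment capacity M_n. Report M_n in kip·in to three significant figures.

Assume both steels yield.
a = (A_s − A'_s) f_y/(0.85 f'_c b) = (9.49 − 1.62) × 60/(0.85 × 3.5 × 14.3) = 11.099 in.
c = a/β₁ = 11.099/0.85 = 13.058 in; ε'_s = 0.003(c − d')/c = 0.0024 ≥ ε_y = 0.0021, so the compression steel yields.
M_n = (A_s − A'_s) f_y (d − a/2) + A'_s f_y (d − d') = 472.2 × (27.6 − 5.5495) + 97.2 × (27.6 − 2.7) = 10412.2 + 2420.3 = 12832.5 kip·in.

M_n ≈ 12800 kip·in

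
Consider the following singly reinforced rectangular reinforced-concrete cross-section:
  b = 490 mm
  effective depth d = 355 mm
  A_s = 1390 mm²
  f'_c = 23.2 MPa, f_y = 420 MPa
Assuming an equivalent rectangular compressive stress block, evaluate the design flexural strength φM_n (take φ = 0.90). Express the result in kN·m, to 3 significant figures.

T = A_s f_y = 1390 × 420 = 583800 N = 583.8 kN.
From C = T: a = T/(0.85 f'_c b) = 583800/(0.85 × 23.2 × 490) = 60.42 mm.
M_n = T(d − a/2) = 583.8 kN × (355 − 30.21) mm = 189.61 kN·m.
φM_n = 0.90 × 189.61 = 170.65 kN·m.

φM_n ≈ 171 kN·m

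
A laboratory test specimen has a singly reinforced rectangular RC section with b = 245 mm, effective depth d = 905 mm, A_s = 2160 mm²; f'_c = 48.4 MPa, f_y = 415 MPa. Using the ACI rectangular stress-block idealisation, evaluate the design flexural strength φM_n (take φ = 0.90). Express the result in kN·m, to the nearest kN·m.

T = A_s f_y = 2160 × 415 = 896400 N = 896.4 kN.
From C = T: a = T/(0.85 f'_c b) = 896400/(0.85 × 48.4 × 245) = 88.93 mm.
M_n = T(d − a/2) = 896.4 kN × (905 − 44.465) mm = 771.38 kN·m.
φM_n = 0.90 × 771.38 = 694.24 kN·m.

φM_n ≈ 694 kN·m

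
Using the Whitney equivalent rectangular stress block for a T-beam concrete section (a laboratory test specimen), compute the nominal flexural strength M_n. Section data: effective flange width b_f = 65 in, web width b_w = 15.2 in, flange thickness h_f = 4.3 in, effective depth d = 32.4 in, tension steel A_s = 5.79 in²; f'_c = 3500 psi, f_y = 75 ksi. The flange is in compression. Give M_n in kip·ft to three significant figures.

Tension: T = A_s f_y = 5.79 × 75 = 434.25 kips.
Try a within the flange: a = T/(0.85 f'_c b_f) = 434.25/(0.85 × 3.5 × 65) = 2.246 in.
Since a = 2.246 ≤ h_f = 4.3 in, the stress block lies entirely in the flange; analyse as a rectangular beam of width b_f.
M_n = T(d − a/2) = 434.25 × (32.4 − 1.123) = 13582.0 kip·in.
M_n = 13582.0/12 = 1131.83 kip·ft.

M_n ≈ 1130 kip·ft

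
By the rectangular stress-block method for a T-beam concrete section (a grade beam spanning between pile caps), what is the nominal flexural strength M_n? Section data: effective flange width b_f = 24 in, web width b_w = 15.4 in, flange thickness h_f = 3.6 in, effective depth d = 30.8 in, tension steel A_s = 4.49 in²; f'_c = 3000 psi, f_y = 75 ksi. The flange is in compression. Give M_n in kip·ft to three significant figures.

M_n ≈ 782 kip·ft

Tension: T = A_s f_y = 4.49 × 75 = 336.75 kips.
Try a within the flange: a = T/(0.85 f'_c b_f) = 336.75/(0.85 × 3 × 24) = 5.502 in.
a = 5.502 > h_f = 3.6 in: the block extends into the web. Split into flange-overhang and web parts.
C_f = 0.85 f'_c (b_f − b_w) h_f = 0.85 × 3 × (24 − 15.4) × 3.6 = 78.9 kips.
Remaining web compression depth: a_w = (T − C_f)/(0.85 f'_c b_w) = (336.75 − 78.9)/(0.85 × 3 × 15.4) = 6.566 in.
M_n = C_f(d − h_f/2) + (T − C_f)(d − a_w/2) = 78.9 × (30.8 − 1.8) + 257.85 × (30.8 − 3.283) = 2288.1 + 7095.3 = 9383.4 kip·in.
M_n = 9383.4/12 = 781.95 kip·ft.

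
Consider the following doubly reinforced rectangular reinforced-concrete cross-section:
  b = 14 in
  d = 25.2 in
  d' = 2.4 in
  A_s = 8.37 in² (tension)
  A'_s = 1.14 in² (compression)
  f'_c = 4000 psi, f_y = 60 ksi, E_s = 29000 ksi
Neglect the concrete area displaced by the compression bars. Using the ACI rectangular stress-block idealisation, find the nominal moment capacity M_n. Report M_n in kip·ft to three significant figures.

M_n ≈ 876 kip·ft

Assume both steels yield.
a = (A_s − A'_s) f_y/(0.85 f'_c b) = (8.37 − 1.14) × 60/(0.85 × 4 × 14) = 9.113 in.
c = a/β₁ = 9.113/0.85 = 10.721 in; ε'_s = 0.003(c − d')/c = 0.0023 ≥ ε_y = 0.0021, so the compression steel yields.
M_n = (A_s − A'_s) f_y (d − a/2) + A'_s f_y (d − d') = 433.8 × (25.2 − 4.5565) + 68.4 × (25.2 − 2.4) = 8955.2 + 1559.5 = 10514.7 kip·in = 10514.7/12 = 876.23 kip·ft.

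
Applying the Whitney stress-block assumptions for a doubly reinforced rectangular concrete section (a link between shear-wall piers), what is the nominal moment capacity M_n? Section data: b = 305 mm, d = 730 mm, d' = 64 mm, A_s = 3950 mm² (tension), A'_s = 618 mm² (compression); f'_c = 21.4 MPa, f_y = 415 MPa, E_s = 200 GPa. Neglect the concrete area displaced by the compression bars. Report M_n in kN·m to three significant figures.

Assume both tension and compression steel yield.
Net tension couple steel: A_s − A'_s = 3332 mm².
a = (A_s − A'_s) f_y / (0.85 f'_c b) = 1382780/(0.85 × 21.4 × 305) = 249.24 mm.
c = a/β₁ = 249.24/0.85 = 293.22 mm; ε'_s = 0.003(c − d')/c = 0.0023 ≥ f_y/E_s = 0.0021, so compression steel does yield.
M_n = (A_s − A'_s) f_y (d − a/2) + A'_s f_y (d − d') = [1382780 × (730 − 124.62) + 256470 × (730 − 64)] × 10⁻⁶ = 837.11 + 170.81 = 1007.92 kN·m.

M_n ≈ 1010 kN·m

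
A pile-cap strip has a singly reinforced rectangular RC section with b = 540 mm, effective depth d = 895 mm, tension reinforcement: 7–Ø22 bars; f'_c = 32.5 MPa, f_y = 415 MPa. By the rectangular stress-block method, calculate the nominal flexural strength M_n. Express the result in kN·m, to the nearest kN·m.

A_s = 7 × 380 = 2660 mm².
T = A_s f_y = 2660 × 415 = 1103900 N = 1103.9 kN.
From C = T: a = T/(0.85 f'_c b) = 1103900/(0.85 × 32.5 × 540) = 74.00 mm.
M_n = T(d − a/2) = 1103.9 kN × (895 − 37) mm = 947.15 kN·m.

M_n ≈ 947 kN·m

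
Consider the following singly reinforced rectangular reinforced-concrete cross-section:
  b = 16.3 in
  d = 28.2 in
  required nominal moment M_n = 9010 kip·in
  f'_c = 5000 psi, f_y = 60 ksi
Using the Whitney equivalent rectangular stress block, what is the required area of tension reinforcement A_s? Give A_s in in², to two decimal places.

A_s ≈ 5.85 in²

From M_n = 0.85 f'_c a b (d − a/2):
a = d − √(d² − 2M_n/(0.85 f'_c b)) = 28.2 − √(28.2² − 2 × 9010/(0.85 × 5 × 16.3)) = 5.067 in.
A_s = 0.85 f'_c a b / f_y = 0.85 × 5 × 5.067 × 16.3 / 60 = 5.850 in².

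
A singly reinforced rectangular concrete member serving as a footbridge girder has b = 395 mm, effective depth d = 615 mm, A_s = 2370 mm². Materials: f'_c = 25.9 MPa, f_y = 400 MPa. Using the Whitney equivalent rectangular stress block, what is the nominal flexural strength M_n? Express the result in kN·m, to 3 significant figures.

T = A_s f_y = 2370 × 400 = 948000 N = 948 kN.
From C = T: a = T/(0.85 f'_c b) = 948000/(0.85 × 25.9 × 395) = 109.02 mm.
M_n = T(d − a/2) = 948 kN × (615 − 54.51) mm = 531.34 kN·m.

M_n ≈ 531 kN·m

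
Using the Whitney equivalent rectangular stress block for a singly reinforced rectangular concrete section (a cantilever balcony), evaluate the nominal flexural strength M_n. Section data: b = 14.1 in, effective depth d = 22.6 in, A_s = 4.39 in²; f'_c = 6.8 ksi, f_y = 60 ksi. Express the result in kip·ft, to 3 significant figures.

T = A_s f_y = 4.39 × 60 = 263.4 kips.
a = T/(0.85 f'_c b) = 263.4/(0.85 × 6.8 × 14.1) = 3.232 in.
M_n = T(d − a/2) = 263.4 × (22.6 − 1.616) = 5527.2 kip·in = 5527.2/12 = 460.60 kip·ft.

M_n ≈ 461 kip·ft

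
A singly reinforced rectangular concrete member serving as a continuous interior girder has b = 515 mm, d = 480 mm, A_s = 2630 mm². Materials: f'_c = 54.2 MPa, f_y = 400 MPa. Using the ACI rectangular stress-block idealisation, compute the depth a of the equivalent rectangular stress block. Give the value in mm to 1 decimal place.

T = A_s f_y = 2630 × 400 = 1052000 N = 1052 kN.
Setting C = 0.85 f'_c a b equal to T: a = 1052000/(0.85 × 54.2 × 515) = 44.3 mm.

a ≈ 44.3 mm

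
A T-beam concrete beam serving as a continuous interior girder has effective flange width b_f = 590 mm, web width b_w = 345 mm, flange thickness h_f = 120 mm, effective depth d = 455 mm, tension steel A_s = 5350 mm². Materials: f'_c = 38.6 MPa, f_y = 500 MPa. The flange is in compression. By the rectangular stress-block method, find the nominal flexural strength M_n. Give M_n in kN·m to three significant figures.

Tension: T = A_s f_y = 5350 × 500 = 2675000 N.
Try a within the flange: a = T/(0.85 f'_c b_f) = 2675000/(0.85 × 38.6 × 590) = 138.19 mm.
a = 138.19 > h_f = 120 mm: the block extends into the web. Split into flange-overhang and web parts.
C_f = 0.85 f'_c (b_f − b_w) h_f = 0.85 × 38.6 × (590 − 345) × 120 = 964614 N.
Remaining web compression depth: a_w = (T − C_f)/(0.85 f'_c b_w) = (2675000 − 964614)/(0.85 × 38.6 × 345) = 151.10 mm.
M_n = C_f(d − h_f/2) + (T − C_f)(d − a_w/2) = 964614 × (455 − 60) + 1710386 × (455 − 75.55) = 381.02 + 649.01 = 1030.03 × 10⁶ N·mm.
M_n = 1030.03 kN·m.

M_n ≈ 1030 kN·m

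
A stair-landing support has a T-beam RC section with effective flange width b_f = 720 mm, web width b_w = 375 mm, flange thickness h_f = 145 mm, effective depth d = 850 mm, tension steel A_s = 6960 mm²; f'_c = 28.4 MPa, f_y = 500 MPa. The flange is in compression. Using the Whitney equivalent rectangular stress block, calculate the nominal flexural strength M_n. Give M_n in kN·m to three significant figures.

M_n ≈ 2590 kN·m

Tension: T = A_s f_y = 6960 × 500 = 3480000 N.
Try a within the flange: a = T/(0.85 f'_c b_f) = 3480000/(0.85 × 28.4 × 720) = 200.22 mm.
a = 200.22 > h_f = 145 mm: the block extends into the web. Split into flange-overhang and web parts.
C_f = 0.85 f'_c (b_f − b_w) h_f = 0.85 × 28.4 × (720 − 375) × 145 = 1207604 N.
Remaining web compression depth: a_w = (T − C_f)/(0.85 f'_c b_w) = (3480000 − 1207604)/(0.85 × 28.4 × 375) = 251.02 mm.
M_n = C_f(d − h_f/2) + (T − C_f)(d − a_w/2) = 1207604 × (850 − 72.5) + 2272396 × (850 − 125.51) = 938.91 + 1646.33 = 2585.24 × 10⁶ N·mm.
M_n = 2585.24 kN·m.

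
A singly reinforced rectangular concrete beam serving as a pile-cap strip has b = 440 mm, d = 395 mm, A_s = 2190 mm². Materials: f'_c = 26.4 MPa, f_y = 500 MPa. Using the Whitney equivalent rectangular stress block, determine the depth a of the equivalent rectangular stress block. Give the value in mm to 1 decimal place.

T = A_s f_y = 2190 × 500 = 1095000 N = 1095 kN.
Setting C = 0.85 f'_c a b equal to T: a = 1095000/(0.85 × 26.4 × 440) = 110.9 mm.

a ≈ 110.9 mm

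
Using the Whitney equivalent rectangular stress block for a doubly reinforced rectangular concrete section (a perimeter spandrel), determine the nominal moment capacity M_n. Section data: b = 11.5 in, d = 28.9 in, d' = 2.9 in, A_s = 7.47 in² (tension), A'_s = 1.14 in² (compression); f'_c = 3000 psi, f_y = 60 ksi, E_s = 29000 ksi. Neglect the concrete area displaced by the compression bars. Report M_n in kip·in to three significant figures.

Assume both steels yield.
a = (A_s − A'_s) f_y/(0.85 f'_c b) = (7.47 − 1.14) × 60/(0.85 × 3 × 11.5) = 12.951 in.
c = a/β₁ = 12.951/0.85 = 15.236 in; ε'_s = 0.003(c − d')/c = 0.0024 ≥ ε_y = 0.0021, so the compression steel yields.
M_n = (A_s − A'_s) f_y (d − a/2) + A'_s f_y (d − d') = 379.8 × (28.9 − 6.4755) + 68.4 × (28.9 − 2.9) = 8516.8 + 1778.4 = 10295.2 kip·in.

M_n ≈ 10300 kip·in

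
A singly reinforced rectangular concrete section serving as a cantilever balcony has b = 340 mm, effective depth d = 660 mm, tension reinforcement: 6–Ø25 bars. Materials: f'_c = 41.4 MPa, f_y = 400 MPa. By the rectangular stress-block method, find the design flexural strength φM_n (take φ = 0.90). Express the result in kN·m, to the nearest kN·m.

φM_n ≈ 648 kN·m

A_s = 6 × 491 = 2946 mm².
T = A_s f_y = 2946 × 400 = 1178400 N = 1178.4 kN.
From C = T: a = T/(0.85 f'_c b) = 1178400/(0.85 × 41.4 × 340) = 98.49 mm.
M_n = T(d − a/2) = 1178.4 kN × (660 − 49.245) mm = 719.71 kN·m.
φM_n = 0.90 × 719.71 = 647.74 kN·m.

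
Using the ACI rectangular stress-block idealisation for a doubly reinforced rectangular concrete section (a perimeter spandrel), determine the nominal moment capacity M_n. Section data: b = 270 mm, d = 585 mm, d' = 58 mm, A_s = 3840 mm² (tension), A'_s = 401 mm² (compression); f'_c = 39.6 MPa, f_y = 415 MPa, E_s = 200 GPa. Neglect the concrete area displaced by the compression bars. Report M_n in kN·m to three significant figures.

M_n ≈ 811 kN·m

Assume both tension and compression steel yield.
Net tension couple steel: A_s − A'_s = 3439 mm².
a = (A_s − A'_s) f_y / (0.85 f'_c b) = 1427185/(0.85 × 39.6 × 270) = 157.04 mm.
c = a/β₁ = 157.04/0.767 = 204.75 mm; ε'_s = 0.003(c − d')/c = 0.0022 ≥ f_y/E_s = 0.0021, so compression steel does yield.
M_n = (A_s − A'_s) f_y (d − a/2) + A'_s f_y (d − d') = [1427185 × (585 − 78.52) + 166415 × (585 − 58)] × 10⁻⁶ = 722.84 + 87.70 = 810.54 kN·m.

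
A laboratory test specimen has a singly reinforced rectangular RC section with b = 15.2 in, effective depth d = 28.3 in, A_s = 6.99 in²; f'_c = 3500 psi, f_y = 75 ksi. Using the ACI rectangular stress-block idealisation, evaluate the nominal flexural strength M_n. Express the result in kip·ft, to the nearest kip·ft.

M_n ≈ 983 kip·ft

T = A_s f_y = 6.99 × 75 = 524.25 kips.
a = T/(0.85 f'_c b) = 524.25/(0.85 × 3.5 × 15.2) = 11.593 in.
M_n = T(d − a/2) = 524.25 × (28.3 − 5.7965) = 11797.5 kip·in = 11797.5/12 = 983.13 kip·ft.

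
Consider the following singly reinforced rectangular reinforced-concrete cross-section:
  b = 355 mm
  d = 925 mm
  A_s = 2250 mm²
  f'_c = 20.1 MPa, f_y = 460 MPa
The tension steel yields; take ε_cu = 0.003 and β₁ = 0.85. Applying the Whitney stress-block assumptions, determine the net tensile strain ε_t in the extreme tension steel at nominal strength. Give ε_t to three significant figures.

ε_t ≈ 0.0108

a = A_s f_y/(0.85 f'_c b) = 170.65 mm.
β₁ = 0.85, so c = a/β₁ = 170.65/0.85 = 200.76 mm.
From the linear strain diagram with ε_cu = 0.003: ε_t = 0.003 (d − c)/c = 0.003 × (925 − 200.76)/200.76 = 0.0108.
Since ε_t ≥ 0.005, the section is tension-controlled.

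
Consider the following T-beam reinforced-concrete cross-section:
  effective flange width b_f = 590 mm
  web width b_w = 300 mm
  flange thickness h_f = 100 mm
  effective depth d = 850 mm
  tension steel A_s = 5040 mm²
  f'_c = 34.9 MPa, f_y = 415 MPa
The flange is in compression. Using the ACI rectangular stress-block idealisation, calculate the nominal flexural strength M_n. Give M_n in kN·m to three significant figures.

M_n ≈ 1650 kN·m

Tension: T = A_s f_y = 5040 × 415 = 2091600 N.
Try a within the flange: a = T/(0.85 f'_c b_f) = 2091600/(0.85 × 34.9 × 590) = 119.50 mm.
a = 119.50 > h_f = 100 mm: the block extends into the web. Split into flange-overhang and web parts.
C_f = 0.85 f'_c (b_f − b_w) h_f = 0.85 × 34.9 × (590 − 300) × 100 = 860285 N.
Remaining web compression depth: a_w = (T − C_f)/(0.85 f'_c b_w) = (2091600 − 860285)/(0.85 × 34.9 × 300) = 138.36 mm.
M_n = C_f(d − h_f/2) + (T − C_f)(d − a_w/2) = 860285 × (850 − 50) + 1231315 × (850 − 69.18) = 688.23 + 961.44 = 1649.67 × 10⁶ N·mm.
M_n = 1649.67 kN·m.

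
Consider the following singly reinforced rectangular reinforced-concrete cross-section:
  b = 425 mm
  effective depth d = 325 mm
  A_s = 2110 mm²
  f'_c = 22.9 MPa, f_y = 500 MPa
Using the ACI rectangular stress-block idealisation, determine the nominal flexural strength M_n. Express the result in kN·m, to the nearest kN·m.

M_n ≈ 276 kN·m

T = A_s f_y = 2110 × 500 = 1055000 N = 1055 kN.
From C = T: a = T/(0.85 f'_c b) = 1055000/(0.85 × 22.9 × 425) = 127.53 mm.
M_n = T(d − a/2) = 1055 kN × (325 − 63.765) mm = 275.60 kN·m.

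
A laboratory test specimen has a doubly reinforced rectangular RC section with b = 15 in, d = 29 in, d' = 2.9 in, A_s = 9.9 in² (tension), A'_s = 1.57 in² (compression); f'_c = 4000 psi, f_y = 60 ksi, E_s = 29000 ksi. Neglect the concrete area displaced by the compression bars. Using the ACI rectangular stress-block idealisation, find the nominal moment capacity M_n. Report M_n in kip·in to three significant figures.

Assume both steels yield.
a = (A_s − A'_s) f_y/(0.85 f'_c b) = (9.9 − 1.57) × 60/(0.85 × 4 × 15) = 9.800 in.
c = a/β₁ = 9.800/0.85 = 11.529 in; ε'_s = 0.003(c − d')/c = 0.0022 ≥ ε_y = 0.0021, so the compression steel yields.
M_n = (A_s − A'_s) f_y (d − a/2) + A'_s f_y (d − d') = 499.8 × (29 − 4.9) + 94.2 × (29 − 2.9) = 12045.2 + 2458.6 = 14503.8 kip·in.

M_n ≈ 14500 kip·in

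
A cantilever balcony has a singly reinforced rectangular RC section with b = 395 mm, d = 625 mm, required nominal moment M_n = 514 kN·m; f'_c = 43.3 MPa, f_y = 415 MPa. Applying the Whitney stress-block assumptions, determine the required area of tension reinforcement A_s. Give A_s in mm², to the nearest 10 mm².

A_s ≈ 2080 mm²

With M_n = 0.85 f'_c a b (d − a/2), solve the quadratic for a:
a = d − √(d² − 2M_n/(0.85 f'_c b)) = 625 − √(625² − 2 × 514×10⁶/(0.85 × 43.3 × 395)) = 59.39 mm.
A_s = 0.85 f'_c a b / f_y = 0.85 × 43.3 × 59.39 × 395 / 415 = 2080.5 mm².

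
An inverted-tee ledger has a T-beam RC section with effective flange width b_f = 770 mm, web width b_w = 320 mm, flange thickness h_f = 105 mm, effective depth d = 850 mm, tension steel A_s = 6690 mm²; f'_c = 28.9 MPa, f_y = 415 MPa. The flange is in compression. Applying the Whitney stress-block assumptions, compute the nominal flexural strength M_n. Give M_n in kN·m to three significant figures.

Tension: T = A_s f_y = 6690 × 415 = 2776350 N.
Try a within the flange: a = T/(0.85 f'_c b_f) = 2776350/(0.85 × 28.9 × 770) = 146.78 mm.
a = 146.78 > h_f = 105 mm: the block extends into the web. Split into flange-overhang and web parts.
C_f = 0.85 f'_c (b_f − b_w) h_f = 0.85 × 28.9 × (770 − 320) × 105 = 1160696 N.
Remaining web compression depth: a_w = (T − C_f)/(0.85 f'_c b_w) = (2776350 − 1160696)/(0.85 × 28.9 × 320) = 205.53 mm.
M_n = C_f(d − h_f/2) + (T − C_f)(d − a_w/2) = 1160696 × (850 − 52.5) + 1615654 × (850 − 102.765) = 925.66 + 1207.27 = 2132.93 × 10⁶ N·mm.
M_n = 2132.93 kN·m.

M_n ≈ 2130 kN·m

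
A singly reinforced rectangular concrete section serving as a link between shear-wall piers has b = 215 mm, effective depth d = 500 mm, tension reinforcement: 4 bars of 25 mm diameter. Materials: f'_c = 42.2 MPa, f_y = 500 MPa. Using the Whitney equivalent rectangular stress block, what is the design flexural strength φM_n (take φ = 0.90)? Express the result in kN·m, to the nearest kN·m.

φM_n ≈ 386 kN·m

A_s = 4 × 491 = 1964 mm².
T = A_s f_y = 1964 × 500 = 982000 N = 982 kN.
From C = T: a = T/(0.85 f'_c b) = 982000/(0.85 × 42.2 × 215) = 127.33 mm.
M_n = T(d − a/2) = 982 kN × (500 − 63.665) mm = 428.48 kN·m.
φM_n = 0.90 × 428.48 = 385.63 kN·m.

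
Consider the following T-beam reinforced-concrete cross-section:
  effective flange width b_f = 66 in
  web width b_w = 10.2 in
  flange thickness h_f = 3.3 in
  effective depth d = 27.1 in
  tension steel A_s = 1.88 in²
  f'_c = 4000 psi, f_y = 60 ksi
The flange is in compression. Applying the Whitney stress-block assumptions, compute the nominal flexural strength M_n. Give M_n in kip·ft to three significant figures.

Tension: T = A_s f_y = 1.88 × 60 = 112.8 kips.
Try a within the flange: a = T/(0.85 f'_c b_f) = 112.8/(0.85 × 4 × 66) = 0.503 in.
Since a = 0.503 ≤ h_f = 3.3 in, the stress block lies entirely in the flange; analyse as a rectangular beam of width b_f.
M_n = T(d − a/2) = 112.8 × (27.1 − 0.2515) = 3028.5 kip·in.
M_n = 3028.5/12 = 252.38 kip·ft.

M_n ≈ 252 kip·ft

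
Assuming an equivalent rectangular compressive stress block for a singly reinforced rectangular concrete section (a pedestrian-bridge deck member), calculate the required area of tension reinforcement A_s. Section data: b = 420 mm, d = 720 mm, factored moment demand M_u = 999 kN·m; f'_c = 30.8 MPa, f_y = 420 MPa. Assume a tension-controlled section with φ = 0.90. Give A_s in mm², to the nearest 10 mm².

M_n = M_u/φ = 999/0.90 = 1110 kN·m.
With M_n = 0.85 f'_c a b (d − a/2), solve the quadratic for a:
a = d − √(d² − 2M_n/(0.85 f'_c b)) = 720 − √(720² − 2 × 1110×10⁶/(0.85 × 30.8 × 420)) = 157.42 mm.
A_s = 0.85 f'_c a b / f_y = 0.85 × 30.8 × 157.42 × 420 / 420 = 4121.3 mm².

A_s ≈ 4120 mm²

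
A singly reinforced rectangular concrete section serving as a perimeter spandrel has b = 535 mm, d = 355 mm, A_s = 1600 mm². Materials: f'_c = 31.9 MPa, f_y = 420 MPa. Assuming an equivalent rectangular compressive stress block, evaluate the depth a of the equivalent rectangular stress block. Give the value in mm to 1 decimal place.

a ≈ 46.3 mm

T = A_s f_y = 1600 × 420 = 672000 N = 672 kN.
Setting C = 0.85 f'_c a b equal to T: a = 672000/(0.85 × 31.9 × 535) = 46.3 mm.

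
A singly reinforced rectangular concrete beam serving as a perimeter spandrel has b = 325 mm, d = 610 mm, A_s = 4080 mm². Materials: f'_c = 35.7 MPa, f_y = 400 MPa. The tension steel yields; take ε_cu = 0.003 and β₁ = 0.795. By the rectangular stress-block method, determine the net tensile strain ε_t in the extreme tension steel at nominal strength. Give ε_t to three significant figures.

a = A_s f_y/(0.85 f'_c b) = 165.48 mm.
β₁ = 0.795, so c = a/β₁ = 165.48/0.795 = 208.15 mm.
From the linear strain diagram with ε_cu = 0.003: ε_t = 0.003 (d − c)/c = 0.003 × (610 − 208.15)/208.15 = 0.00579.
Since ε_t ≥ 0.005, the section is tension-controlled.

ε_t ≈ 0.00579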